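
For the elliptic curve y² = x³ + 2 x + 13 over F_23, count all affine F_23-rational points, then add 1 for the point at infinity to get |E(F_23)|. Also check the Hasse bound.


Affine points = {(0, 6), (0, 17), (1, 4), (1, 19), (2, 5), (2, 18), (3, 0), (4, 4), (4, 19), (7, 5), (7, 18), (8, 9), (8, 14), (9, 1), (9, 22), (11, 3), (11, 20), (14, 5), (14, 18), (16, 1), (16, 22), (18, 4), (18, 19), (20, 7), (20, 16), (21, 1), (21, 22)}; affine count = 27; |E(F_23)| = 28.

Discriminant check: Δ ∝ 4a³ + 27b² = 4·2³ + 27·13² = 4·8 + 27·169 ≡ 18 (mod 23). Nonzero ⇒ E is nonsingular.
For each x ∈ F_23, compute rhs = x³ + 2·x + 13 mod 23, then count y ∈ F_23 with y² ≡ rhs.
  x = 0: rhs = 13, matching y values: 6, 17 (2 points).
  x = 1: rhs = 16, matching y values: 4, 19 (2 points).
  x = 2: rhs = 2, matching y values: 5, 18 (2 points).
  x = 3: rhs = 0, matching y values: 0 (1 points).
  x = 4: rhs = 16, matching y values: 4, 19 (2 points).
  x = 5: rhs = 10, matching y values: none (0 points).
  x = 6: rhs = 11, matching y values: none (0 points).
  x = 7: rhs = 2, matching y values: 5, 18 (2 points).
  x = 8: rhs = 12, matching y values: 9, 14 (2 points).
  x = 9: rhs = 1, matching y values: 1, 22 (2 points).
  x = 10: rhs = 21, matching y values: none (0 points).
  x = 11: rhs = 9, matching y values: 3, 20 (2 points).
  x = 12: rhs = 17, matching y values: none (0 points).
  x = 13: rhs = 5, matching y values: none (0 points).
  x = 14: rhs = 2, matching y values: 5, 18 (2 points).
  x = 15: rhs = 14, matching y values: none (0 points).
  x = 16: rhs = 1, matching y values: 1, 22 (2 points).
  x = 17: rhs = 15, matching y values: none (0 points).
  x = 18: rhs = 16, matching y values: 4, 19 (2 points).
  x = 19: rhs = 10, matching y values: none (0 points).
  x = 20: rhs = 3, matching y values: 7, 16 (2 points).
  x = 21: rhs = 1, matching y values: 1, 22 (2 points).
  x = 22: rhs = 10, matching y values: none (0 points).
Total affine count: 27.
Full point count |E(F_23)| = 27 + 1 = 28.
Hasse bound: |28 − (23+1)| = |4| = 4 ≤ 2√23 ≈ 9.5917 ✓.


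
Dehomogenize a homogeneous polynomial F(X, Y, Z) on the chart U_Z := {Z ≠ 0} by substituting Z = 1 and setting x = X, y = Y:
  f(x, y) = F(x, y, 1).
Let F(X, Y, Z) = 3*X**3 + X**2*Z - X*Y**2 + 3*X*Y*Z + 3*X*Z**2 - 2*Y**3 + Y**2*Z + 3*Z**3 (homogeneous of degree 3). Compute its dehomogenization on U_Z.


f(x, y) = 3*x**3 + x**2 - x*y**2 + 3*x*y + 3*x - 2*y**3 + y**2 + 3

On U_Z we set Z = 1. Each monomial c·X^i·Y^j·Z^k in F becomes c·x^i·y^j·1^k = c·x^i·y^j.
Substituting Z = 1: F(X, Y, 1) = 3*x**3 + x**2 - x*y**2 + 3*x*y + 3*x - 2*y**3 + y**2 + 3.
Note: deg(f) ≤ deg(F) = 3; strict inequality happens when F is divisible by Z (lost terms).


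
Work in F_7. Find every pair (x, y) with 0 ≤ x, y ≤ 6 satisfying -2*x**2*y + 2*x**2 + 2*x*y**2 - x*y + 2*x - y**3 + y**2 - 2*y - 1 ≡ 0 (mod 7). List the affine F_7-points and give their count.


Affine F_7-points: {(1, 1), (2, 3), (2, 4), (2, 5), (3, 4), (3, 5), (4, 3)}; count = 7.

For each of the 49 pairs (x, y) ∈ F_7², evaluate f(x, y) mod 7. Record the zeros.
  x = 0: [0↦6, 1↦4, 2↦5, 3↦3, 4↦6, 5↦1, 6↦3]  zeros at y ∈ ∅
  x = 1: [0↦3, 1↦0, 2↦4, 3↦2, 4↦2, 5↦5, 6↦5]  zeros at y ∈ {1}
  x = 2: [0↦4, 1↦3, 2↦6, 3↦0, 4↦0, 5↦0, 6↦1]  zeros at y ∈ {3, 4, 5}
  x = 3: [0↦2, 1↦6, 2↦4, 3↦4, 4↦0, 5↦0, 6↦5]  zeros at y ∈ {4, 5}
  x = 4: [0↦4, 1↦2, 2↦5, 3↦0, 4↦2, 5↦5, 6↦3]  zeros at y ∈ {3}
  x = 5: [0↦3, 1↦5, 2↦2, 3↦2, 4↦6, 5↦1, 6↦2]  zeros at y ∈ ∅
  x = 6: [0↦6, 1↦1, 2↦2, 3↦3, 4↦5, 5↦2, 6↦2]  zeros at y ∈ ∅
Collecting zeros: affine points = {(1, 1), (2, 3), (2, 4), (2, 5), (3, 4), (3, 5), (4, 3)}.
Total count |C(F_7)_aff| = 7.


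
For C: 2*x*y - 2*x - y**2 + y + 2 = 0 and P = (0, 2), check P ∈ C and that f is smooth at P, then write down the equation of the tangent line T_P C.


Tangent line at P: 2*x - 3*y + 6 = 0.

Step 1: f(0, 2) = 0, so P lies on C.
Step 2: partial derivatives
  f_x(x, y) = 2*y - 2, f_y(x, y) = 2*x - 2*y + 1.
  f_x(P) = 2, f_y(P) = -3 (gradient nonzero, so P is smooth).
Step 3: tangent line at P: 2·(x − 0) + -3·(y − 2) = 0.
Expanding: 2*x - 3*y + 6 = 0.


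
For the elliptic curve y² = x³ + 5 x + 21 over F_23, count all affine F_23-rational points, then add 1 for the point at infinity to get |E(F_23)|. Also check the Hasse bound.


Affine points = {(1, 2), (1, 21), (2, 4), (2, 19), (4, 6), (4, 17), (7, 10), (7, 13), (9, 6), (9, 17), (10, 6), (10, 17), (11, 2), (11, 21), (13, 11), (13, 12), (14, 11), (14, 12), (18, 3), (18, 20), (19, 11), (19, 12), (20, 5), (20, 18), (21, 7), (21, 16)}; affine count = 26; |E(F_23)| = 27.

Discriminant check: Δ ∝ 4a³ + 27b² = 4·5³ + 27·21² = 4·125 + 27·441 ≡ 10 (mod 23). Nonzero ⇒ E is nonsingular.
For each x ∈ F_23, compute rhs = x³ + 5·x + 21 mod 23, then count y ∈ F_23 with y² ≡ rhs.
  x = 0: rhs = 21, matching y values: none (0 points).
  x = 1: rhs = 4, matching y values: 2, 21 (2 points).
  x = 2: rhs = 16, matching y values: 4, 19 (2 points).
  x = 3: rhs = 17, matching y values: none (0 points).
  x = 4: rhs = 13, matching y values: 6, 17 (2 points).
  x = 5: rhs = 10, matching y values: none (0 points).
  x = 6: rhs = 14, matching y values: none (0 points).
  x = 7: rhs = 8, matching y values: 10, 13 (2 points).
  x = 8: rhs = 21, matching y values: none (0 points).
  x = 9: rhs = 13, matching y values: 6, 17 (2 points).
  x = 10: rhs = 13, matching y values: 6, 17 (2 points).
  x = 11: rhs = 4, matching y values: 2, 21 (2 points).
  x = 12: rhs = 15, matching y values: none (0 points).
  x = 13: rhs = 6, matching y values: 11, 12 (2 points).
  x = 14: rhs = 6, matching y values: 11, 12 (2 points).
  x = 15: rhs = 21, matching y values: none (0 points).
  x = 16: rhs = 11, matching y values: none (0 points).
  x = 17: rhs = 5, matching y values: none (0 points).
  x = 18: rhs = 9, matching y values: 3, 20 (2 points).
  x = 19: rhs = 6, matching y values: 11, 12 (2 points).
  x = 20: rhs = 2, matching y values: 5, 18 (2 points).
  x = 21: rhs = 3, matching y values: 7, 16 (2 points).
  x = 22: rhs = 15, matching y values: none (0 points).
Total affine count: 26.
Full point count |E(F_23)| = 26 + 1 = 27.
Hasse bound: |27 − (23+1)| = |3| = 3 ≤ 2√23 ≈ 9.5917 ✓.


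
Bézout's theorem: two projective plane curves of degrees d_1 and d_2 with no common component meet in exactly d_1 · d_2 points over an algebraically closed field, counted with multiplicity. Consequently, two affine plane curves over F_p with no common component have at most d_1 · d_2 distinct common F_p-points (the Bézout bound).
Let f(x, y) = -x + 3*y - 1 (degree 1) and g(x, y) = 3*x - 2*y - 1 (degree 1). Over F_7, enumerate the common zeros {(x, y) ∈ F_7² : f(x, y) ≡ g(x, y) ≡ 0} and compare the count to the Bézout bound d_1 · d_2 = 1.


Common zeros: ∅; count = 0; Bézout bound = 1.

deg(f) = 1, deg(g) = 1, so Bézout bound = 1.
Scan x ∈ F_7. For each x, list the y ∈ F_7 with f(x, y) ≡ 0 and those with g(x, y) ≡ 0 (mod 7); the common zeros in that column are the intersection.
  x = 0: f ≡ 0 at y ∈ {5}; g ≡ 0 at y ∈ {3}; common: ∅.
  x = 1: f ≡ 0 at y ∈ {3}; g ≡ 0 at y ∈ {1}; common: ∅.
  x = 2: f ≡ 0 at y ∈ {1}; g ≡ 0 at y ∈ {6}; common: ∅.
  x = 3: f ≡ 0 at y ∈ {6}; g ≡ 0 at y ∈ {4}; common: ∅.
  x = 4: f ≡ 0 at y ∈ {4}; g ≡ 0 at y ∈ {2}; common: ∅.
  x = 5: f ≡ 0 at y ∈ {2}; g ≡ 0 at y ∈ {0}; common: ∅.
  x = 6: f ≡ 0 at y ∈ {0}; g ≡ 0 at y ∈ {5}; common: ∅.
Collecting: common zeros = ∅, so the count is 0.
Comparison with the Bézout bound: 0 ≤ 1 = deg(f)·deg(g), as expected for curves with no common component (the affine F_7-count falls short of the bound because intersections may lie at infinity, over extension fields, or carry multiplicity).


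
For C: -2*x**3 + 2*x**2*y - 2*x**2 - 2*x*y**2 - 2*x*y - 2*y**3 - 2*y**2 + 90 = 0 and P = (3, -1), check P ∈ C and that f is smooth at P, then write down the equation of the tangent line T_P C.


Tangent line at P: -78*x + 22*y + 256 = 0.

Step 1: f(3, -1) = 0, so P lies on C.
Step 2: partial derivatives
  f_x(x, y) = -6*x**2 + 4*x*y - 4*x - 2*y**2 - 2*y, f_y(x, y) = 2*x**2 - 4*x*y - 2*x - 6*y**2 - 4*y.
  f_x(P) = -78, f_y(P) = 22 (gradient nonzero, so P is smooth).
Step 3: tangent line at P: -78·(x − 3) + 22·(y − -1) = 0.
Expanding: -78*x + 22*y + 256 = 0.


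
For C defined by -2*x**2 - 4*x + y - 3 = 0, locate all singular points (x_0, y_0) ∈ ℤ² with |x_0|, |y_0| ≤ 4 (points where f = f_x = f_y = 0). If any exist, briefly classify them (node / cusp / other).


No singular points in the scanned grid; C is smooth there.

Compute partial derivatives:
  f_x = -4*x - 4.
  f_y = 1.
f_y = 1 is a nonzero constant, so f_y never vanishes: no point (x, y) can satisfy f = f_x = f_y = 0. In particular no (x, y) ∈ {−4, ..., 4}² is singular; the curve is smooth.


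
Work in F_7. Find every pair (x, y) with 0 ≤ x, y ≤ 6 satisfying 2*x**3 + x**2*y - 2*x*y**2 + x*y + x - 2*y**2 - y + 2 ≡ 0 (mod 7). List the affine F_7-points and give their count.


Affine F_7-points: {(1, 3), (1, 6), (2, 4), (2, 5), (3, 2), (4, 5), (4, 6), (6, 6)}; count = 8.

For each of the 49 pairs (x, y) ∈ F_7², evaluate f(x, y) mod 7. Record the zeros.
  x = 0: [0↦2, 1↦6, 2↦6, 3↦2, 4↦1, 5↦3, 6↦1]  zeros at y ∈ ∅
  x = 1: [0↦5, 1↦2, 2↦5, 3↦0, 4↦1, 5↦1, 6↦0]  zeros at y ∈ {3, 6}
  x = 2: [0↦6, 1↦5, 2↦6, 3↦2, 4↦0, 5↦0, 6↦2]  zeros at y ∈ {4, 5}
  x = 3: [0↦3, 1↦6, 2↦0, 3↦6, 4↦3, 5↦5, 6↦5]  zeros at y ∈ {2}
  x = 4: [0↦1, 1↦3, 2↦6, 3↦3, 4↦1, 5↦0, 6↦0]  zeros at y ∈ {5, 6}
  x = 5: [0↦5, 1↦1, 2↦1, 3↦5, 4↦6, 5↦4, 6↦6]  zeros at y ∈ ∅
  x = 6: [0↦6, 1↦5, 2↦4, 3↦3, 4↦2, 5↦1, 6↦0]  zeros at y ∈ {6}
Collecting zeros: affine points = {(1, 3), (1, 6), (2, 4), (2, 5), (3, 2), (4, 5), (4, 6), (6, 6)}.
Total count |C(F_7)_aff| = 8.


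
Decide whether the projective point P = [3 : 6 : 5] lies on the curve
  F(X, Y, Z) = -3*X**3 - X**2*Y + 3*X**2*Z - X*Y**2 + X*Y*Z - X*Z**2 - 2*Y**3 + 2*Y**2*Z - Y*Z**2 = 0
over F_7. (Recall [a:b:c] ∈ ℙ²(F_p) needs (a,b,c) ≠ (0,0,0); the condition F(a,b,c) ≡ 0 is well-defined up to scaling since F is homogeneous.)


F(3,6,5) ≡ 0 (mod 7); P is on the curve.

Evaluate F(3, 6, 5) term-by-term (mod 7).
  -3*X**3 ↦ -3·27·1·1 = -81
  -X**2*Y ↦ -1·9·6·1 = -54
  3*X**2*Z ↦ 3·9·1·5 = 135
  -X*Y**2 ↦ -1·3·36·1 = -108
  X*Y*Z ↦ 1·3·6·5 = 90
  -X*Z**2 ↦ -1·3·1·25 = -75
  -2*Y**3 ↦ -2·1·216·1 = -432
  2*Y**2*Z ↦ 2·1·36·5 = 360
  -Y*Z**2 ↦ -1·1·6·25 = -150
Sum: F(3, 6, 5) = (-81) + (-54) + (135) + (-108) + (90) + (-75) + (-432) + (360) + (-150) = -315.
Reducing mod 7: -315 ≡ 0 (mod 7).
Since F(a, b, c) ≡ 0 (mod 7), P lies on the curve.


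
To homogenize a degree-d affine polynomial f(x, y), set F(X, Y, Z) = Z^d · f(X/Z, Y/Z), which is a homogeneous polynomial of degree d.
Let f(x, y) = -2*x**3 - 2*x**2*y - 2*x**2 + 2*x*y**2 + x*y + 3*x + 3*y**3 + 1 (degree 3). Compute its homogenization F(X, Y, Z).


F(X, Y, Z) = -2*X**3 - 2*X**2*Y - 2*X**2*Z + 2*X*Y**2 + X*Y*Z + 3*X*Z**2 + 3*Y**3 + Z**3

deg(f) = 3.
Substitute x = X/Z, y = Y/Z into f, then multiply by Z^3.
  monomial -2·x^3·y^0 ↦ -2·X^3·Y^0·Z^0.
  monomial -2·x^2·y^1 ↦ -2·X^2·Y^1·Z^0.
  monomial -2·x^2·y^0 ↦ -2·X^2·Y^0·Z^1.
  monomial 2·x^1·y^2 ↦ 2·X^1·Y^2·Z^0.
  monomial 1·x^1·y^1 ↦ 1·X^1·Y^1·Z^1.
  monomial 3·x^1·y^0 ↦ 3·X^1·Y^0·Z^2.
  monomial 3·x^0·y^3 ↦ 3·X^0·Y^3·Z^0.
  monomial 1·x^0·y^0 ↦ 1·X^0·Y^0·Z^3.
Collecting: F(X, Y, Z) = -2*X**3 - 2*X**2*Y - 2*X**2*Z + 2*X*Y**2 + X*Y*Z + 3*X*Z**2 + 3*Y**3 + Z**3.


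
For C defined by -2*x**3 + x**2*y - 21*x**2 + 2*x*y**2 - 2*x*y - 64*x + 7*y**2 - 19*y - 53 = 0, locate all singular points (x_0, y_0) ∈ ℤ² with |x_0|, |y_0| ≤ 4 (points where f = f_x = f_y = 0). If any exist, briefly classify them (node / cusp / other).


Singular points: {(-3, 2)}; classification: node.

Compute partial derivatives:
  f_x = -6*x**2 + 2*x*y - 42*x + 2*y**2 - 2*y - 64.
  f_y = x**2 + 4*x*y - 2*x + 14*y - 19.
Scan x_0 ∈ {−4, ..., 4}. For each x_0, f_y(x_0, y) is a polynomial in y; find its integer roots y ∈ {−4, ..., 4}, then test f_x and f at those candidates.
  x = -4: f_y(-4, y) = 5 - 2*y; no integer root y with |y| ≤ 4.
  x = -3: f_y(-3, y) = 2*y - 4; vanishes at y ∈ {2}. (-3, 2): f_x = 0, f = 0 — SINGULAR.
  x = -2: f_y(-2, y) = 6*y - 11; no integer root y with |y| ≤ 4.
  x = -1: f_y(-1, y) = 10*y - 16; no integer root y with |y| ≤ 4.
  x = 0: f_y(0, y) = 14*y - 19; no integer root y with |y| ≤ 4.
  x = 1: f_y(1, y) = 18*y - 20; no integer root y with |y| ≤ 4.
  x = 2: f_y(2, y) = 22*y - 19; no integer root y with |y| ≤ 4.
  x = 3: f_y(3, y) = 26*y - 16; no integer root y with |y| ≤ 4.
  x = 4: f_y(4, y) = 30*y - 11; no integer root y with |y| ≤ 4.
Only singular point on the grid: (-3, 2).
Classify: substitute x = -3 + u, y = 2 + v and expand: f = -2*u**3 + u**2*v - u**2 + 2*u*v**2 + v**2.
No constant or linear terms (consistent with a singular point). Quadratic part: -u**2 + v**2. Cubic part: -2*u**3 + u**2*v + 2*u*v**2.
The quadratic part v**2 - u**2 = (v − u)(v + u) splits into two distinct linear factors, so there are two distinct tangent lines y − 2 = ±(x − -3) — this is a node (ordinary double point).
Classification: node.


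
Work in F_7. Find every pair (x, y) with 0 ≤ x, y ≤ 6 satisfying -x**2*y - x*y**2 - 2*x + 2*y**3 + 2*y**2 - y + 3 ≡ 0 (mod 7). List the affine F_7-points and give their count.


Affine F_7-points: {(1, 5), (2, 5), (5, 0), (5, 6)}; count = 4.

For each of the 49 pairs (x, y) ∈ F_7², evaluate f(x, y) mod 7. Record the zeros.
  x = 0: [0↦3, 1↦6, 2↦4, 3↦2, 4↦5, 5↦4, 6↦4]  zeros at y ∈ ∅
  x = 1: [0↦1, 1↦2, 2↦3, 3↦2, 4↦4, 5↦0, 6↦2]  zeros at y ∈ {5}
  x = 2: [0↦6, 1↦3, 2↦5, 3↦3, 4↦2, 5↦0, 6↦2]  zeros at y ∈ {5}
  x = 3: [0↦4, 1↦2, 2↦3, 3↦5, 4↦6, 5↦4, 6↦4]  zeros at y ∈ ∅
  x = 4: [0↦2, 1↦6, 2↦4, 3↦1, 4↦2, 5↦5, 6↦1]  zeros at y ∈ ∅
  x = 5: [0↦0, 1↦1, 2↦1, 3↦5, 4↦4, 5↦3, 6↦0]  zeros at y ∈ {0, 6}
  x = 6: [0↦5, 1↦1, 2↦1, 3↦3, 4↦5, 5↦5, 6↦1]  zeros at y ∈ ∅
Collecting zeros: affine points = {(1, 5), (2, 5), (5, 0), (5, 6)}.
Total count |C(F_7)_aff| = 4.


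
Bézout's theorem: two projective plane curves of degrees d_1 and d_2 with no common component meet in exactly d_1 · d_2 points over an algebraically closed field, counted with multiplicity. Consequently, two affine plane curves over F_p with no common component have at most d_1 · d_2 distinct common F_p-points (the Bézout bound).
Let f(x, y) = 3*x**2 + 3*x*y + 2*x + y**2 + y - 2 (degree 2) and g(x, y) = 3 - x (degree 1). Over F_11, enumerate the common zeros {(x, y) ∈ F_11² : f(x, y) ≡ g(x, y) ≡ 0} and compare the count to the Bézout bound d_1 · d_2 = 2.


Common zeros: {(3, 2), (3, 10)}; count = 2; Bézout bound = 2.

deg(f) = 2, deg(g) = 1, so Bézout bound = 2.
Scan x ∈ F_11. For each x, list the y ∈ F_11 with f(x, y) ≡ 0 and those with g(x, y) ≡ 0 (mod 11); the common zeros in that column are the intersection.
  x = 0: f ≡ 0 at y ∈ {1, 9}; g ≡ 0 at y ∈ ∅; common: ∅.
  x = 1: f ≡ 0 at y ∈ {8, 10}; g ≡ 0 at y ∈ ∅; common: ∅.
  x = 2: f ≡ 0 at y ∈ {1, 3}; g ≡ 0 at y ∈ ∅; common: ∅.
  x = 3: f ≡ 0 at y ∈ {2, 10}; g ≡ 0 at y ∈ {0, 1, 2, 3, 4, 5, 6, 7, 8, 9, 10}; common: {2, 10}.
  x = 4: f ≡ 0 at y ∈ ∅; g ≡ 0 at y ∈ ∅; common: ∅.
  x = 5: f ≡ 0 at y ∈ {8, 9}; g ≡ 0 at y ∈ ∅; common: ∅.
  x = 6: f ≡ 0 at y ∈ ∅; g ≡ 0 at y ∈ ∅; common: ∅.
  x = 7: f ≡ 0 at y ∈ ∅; g ≡ 0 at y ∈ ∅; common: ∅.
  x = 8: f ≡ 0 at y ∈ ∅; g ≡ 0 at y ∈ ∅; common: ∅.
  x = 9: f ≡ 0 at y ∈ {2, 3}; g ≡ 0 at y ∈ ∅; common: ∅.
  x = 10: f ≡ 0 at y ∈ ∅; g ≡ 0 at y ∈ ∅; common: ∅.
Collecting: common zeros = {(3, 2), (3, 10)}, so the count is 2.
Comparison with the Bézout bound: 2 ≤ 2 = deg(f)·deg(g), as expected for curves with no common component (the bound is attained).


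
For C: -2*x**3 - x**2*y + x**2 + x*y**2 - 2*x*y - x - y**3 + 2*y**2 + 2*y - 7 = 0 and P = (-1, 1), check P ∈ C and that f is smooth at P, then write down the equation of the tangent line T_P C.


Tangent line at P: -8*x + 2*y - 10 = 0.

Step 1: f(-1, 1) = 0, so P lies on C.
Step 2: partial derivatives
  f_x(x, y) = -6*x**2 - 2*x*y + 2*x + y**2 - 2*y - 1, f_y(x, y) = -x**2 + 2*x*y - 2*x - 3*y**2 + 4*y + 2.
  f_x(P) = -8, f_y(P) = 2 (gradient nonzero, so P is smooth).
Step 3: tangent line at P: -8·(x − -1) + 2·(y − 1) = 0.
Expanding: -8*x + 2*y - 10 = 0.


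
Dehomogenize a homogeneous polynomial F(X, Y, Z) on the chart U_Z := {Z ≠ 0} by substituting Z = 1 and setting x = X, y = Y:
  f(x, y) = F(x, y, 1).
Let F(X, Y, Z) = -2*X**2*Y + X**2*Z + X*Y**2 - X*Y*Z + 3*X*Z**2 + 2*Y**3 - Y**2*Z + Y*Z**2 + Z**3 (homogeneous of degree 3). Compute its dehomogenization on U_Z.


f(x, y) = -2*x**2*y + x**2 + x*y**2 - x*y + 3*x + 2*y**3 - y**2 + y + 1

On U_Z we set Z = 1. Each monomial c·X^i·Y^j·Z^k in F becomes c·x^i·y^j·1^k = c·x^i·y^j.
Substituting Z = 1: F(X, Y, 1) = -2*x**2*y + x**2 + x*y**2 - x*y + 3*x + 2*y**3 - y**2 + y + 1.
Note: deg(f) ≤ deg(F) = 3; strict inequality happens when F is divisible by Z (lost terms).


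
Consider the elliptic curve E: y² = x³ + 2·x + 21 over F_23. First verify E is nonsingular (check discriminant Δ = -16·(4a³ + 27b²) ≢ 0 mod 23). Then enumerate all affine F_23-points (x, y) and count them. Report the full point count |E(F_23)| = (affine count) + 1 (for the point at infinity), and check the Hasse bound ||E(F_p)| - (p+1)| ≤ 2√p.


Affine points = {(1, 1), (1, 22), (3, 10), (3, 13), (4, 1), (4, 22), (5, 8), (5, 15), (9, 3), (9, 20), (10, 11), (10, 12), (12, 5), (12, 18), (13, 6), (13, 17), (16, 3), (16, 20), (17, 0), (18, 1), (18, 22), (19, 8), (19, 15), (21, 3), (21, 20), (22, 8), (22, 15)}; affine count = 27; |E(F_23)| = 28.

Discriminant check: Δ ∝ 4a³ + 27b² = 4·2³ + 27·21² = 4·8 + 27·441 ≡ 2 (mod 23). Nonzero ⇒ E is nonsingular.
For each x ∈ F_23, compute rhs = x³ + 2·x + 21 mod 23, then count y ∈ F_23 with y² ≡ rhs.
  x = 0: rhs = 21, matching y values: none (0 points).
  x = 1: rhs = 1, matching y values: 1, 22 (2 points).
  x = 2: rhs = 10, matching y values: none (0 points).
  x = 3: rhs = 8, matching y values: 10, 13 (2 points).
  x = 4: rhs = 1, matching y values: 1, 22 (2 points).
  x = 5: rhs = 18, matching y values: 8, 15 (2 points).
  x = 6: rhs = 19, matching y values: none (0 points).
  x = 7: rhs = 10, matching y values: none (0 points).
  x = 8: rhs = 20, matching y values: none (0 points).
  x = 9: rhs = 9, matching y values: 3, 20 (2 points).
  x = 10: rhs = 6, matching y values: 11, 12 (2 points).
  x = 11: rhs = 17, matching y values: none (0 points).
  x = 12: rhs = 2, matching y values: 5, 18 (2 points).
  x = 13: rhs = 13, matching y values: 6, 17 (2 points).
  x = 14: rhs = 10, matching y values: none (0 points).
  x = 15: rhs = 22, matching y values: none (0 points).
  x = 16: rhs = 9, matching y values: 3, 20 (2 points).
  x = 17: rhs = 0, matching y values: 0 (1 points).
  x = 18: rhs = 1, matching y values: 1, 22 (2 points).
  x = 19: rhs = 18, matching y values: 8, 15 (2 points).
  x = 20: rhs = 11, matching y values: none (0 points).
  x = 21: rhs = 9, matching y values: 3, 20 (2 points).
  x = 22: rhs = 18, matching y values: 8, 15 (2 points).
Total affine count: 27.
Full point count |E(F_23)| = 27 + 1 = 28.
Hasse bound: |28 − (23+1)| = |4| = 4 ≤ 2√23 ≈ 9.5917 ✓.


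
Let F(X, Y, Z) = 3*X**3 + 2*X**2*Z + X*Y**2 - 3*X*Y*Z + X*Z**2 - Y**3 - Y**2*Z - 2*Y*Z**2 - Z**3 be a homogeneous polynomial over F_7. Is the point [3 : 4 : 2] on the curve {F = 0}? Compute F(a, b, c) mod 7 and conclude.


F(3,4,2) ≡ 4 (mod 7); P is NOT on the curve.

Evaluate F(3, 4, 2) term-by-term (mod 7).
  3*X**3 ↦ 3·27·1·1 = 81
  2*X**2*Z ↦ 2·9·1·2 = 36
  X*Y**2 ↦ 1·3·16·1 = 48
  -3*X*Y*Z ↦ -3·3·4·2 = -72
  X*Z**2 ↦ 1·3·1·4 = 12
  -Y**3 ↦ -1·1·64·1 = -64
  -Y**2*Z ↦ -1·1·16·2 = -32
  -2*Y*Z**2 ↦ -2·1·4·4 = -32
  -Z**3 ↦ -1·1·1·8 = -8
Sum: F(3, 4, 2) = (81) + (36) + (48) + (-72) + (12) + (-64) + (-32) + (-32) + (-8) = -31.
Reducing mod 7: -31 ≡ 4 (mod 7).
Since F(a, b, c) ≡ 4 ≠ 0 (mod 7), P does NOT lie on the curve.


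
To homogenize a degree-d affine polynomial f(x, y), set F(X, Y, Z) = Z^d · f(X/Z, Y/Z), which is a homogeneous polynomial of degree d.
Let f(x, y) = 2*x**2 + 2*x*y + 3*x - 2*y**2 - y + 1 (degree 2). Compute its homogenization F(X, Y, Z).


F(X, Y, Z) = 2*X**2 + 2*X*Y + 3*X*Z - 2*Y**2 - Y*Z + Z**2

deg(f) = 2.
Substitute x = X/Z, y = Y/Z into f, then multiply by Z^2.
  monomial 2·x^2·y^0 ↦ 2·X^2·Y^0·Z^0.
  monomial 2·x^1·y^1 ↦ 2·X^1·Y^1·Z^0.
  monomial 3·x^1·y^0 ↦ 3·X^1·Y^0·Z^1.
  monomial -2·x^0·y^2 ↦ -2·X^0·Y^2·Z^0.
  monomial -1·x^0·y^1 ↦ -1·X^0·Y^1·Z^1.
  monomial 1·x^0·y^0 ↦ 1·X^0·Y^0·Z^2.
Collecting: F(X, Y, Z) = 2*X**2 + 2*X*Y + 3*X*Z - 2*Y**2 - Y*Z + Z**2.


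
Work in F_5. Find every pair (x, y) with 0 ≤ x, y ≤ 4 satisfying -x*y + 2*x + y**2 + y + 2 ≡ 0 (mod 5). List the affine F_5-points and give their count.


Affine F_5-points: {(1, 1), (1, 4), (4, 0), (4, 3)}; count = 4.

For each of the 25 pairs (x, y) ∈ F_5², evaluate f(x, y) mod 5. Record the zeros.
  x = 0: [0↦2, 1↦4, 2↦3, 3↦4, 4↦2]  zeros at y ∈ ∅
  x = 1: [0↦4, 1↦0, 2↦3, 3↦3, 4↦0]  zeros at y ∈ {1, 4}
  x = 2: [0↦1, 1↦1, 2↦3, 3↦2, 4↦3]  zeros at y ∈ ∅
  x = 3: [0↦3, 1↦2, 2↦3, 3↦1, 4↦1]  zeros at y ∈ ∅
  x = 4: [0↦0, 1↦3, 2↦3, 3↦0, 4↦4]  zeros at y ∈ {0, 3}
Collecting zeros: affine points = {(1, 1), (1, 4), (4, 0), (4, 3)}.
Total count |C(F_5)_aff| = 4.


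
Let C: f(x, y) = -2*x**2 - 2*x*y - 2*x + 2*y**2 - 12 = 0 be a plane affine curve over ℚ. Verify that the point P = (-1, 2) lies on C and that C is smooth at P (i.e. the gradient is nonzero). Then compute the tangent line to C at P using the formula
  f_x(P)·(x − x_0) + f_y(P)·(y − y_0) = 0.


Tangent line at P: -2*x + 10*y - 22 = 0.

Step 1: f(-1, 2) = 0, so P lies on C.
Step 2: partial derivatives
  f_x(x, y) = -4*x - 2*y - 2, f_y(x, y) = -2*x + 4*y.
  f_x(P) = -2, f_y(P) = 10 (gradient nonzero, so P is smooth).
Step 3: tangent line at P: -2·(x − -1) + 10·(y − 2) = 0.
Expanding: -2*x + 10*y - 22 = 0.


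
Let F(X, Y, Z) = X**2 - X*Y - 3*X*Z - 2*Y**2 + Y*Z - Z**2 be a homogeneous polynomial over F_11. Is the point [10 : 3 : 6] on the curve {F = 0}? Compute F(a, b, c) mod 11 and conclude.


F(10,3,6) ≡ 8 (mod 11); P is NOT on the curve.

Evaluate F(10, 3, 6) term-by-term (mod 11).
  X**2 ↦ 1·100·1·1 = 100
  -X*Y ↦ -1·10·3·1 = -30
  -3*X*Z ↦ -3·10·1·6 = -180
  -2*Y**2 ↦ -2·1·9·1 = -18
  Y*Z ↦ 1·1·3·6 = 18
  -Z**2 ↦ -1·1·1·36 = -36
Sum: F(10, 3, 6) = (100) + (-30) + (-180) + (-18) + (18) + (-36) = -146.
Reducing mod 11: -146 ≡ 8 (mod 11).
Since F(a, b, c) ≡ 8 ≠ 0 (mod 11), P does NOT lie on the curve.


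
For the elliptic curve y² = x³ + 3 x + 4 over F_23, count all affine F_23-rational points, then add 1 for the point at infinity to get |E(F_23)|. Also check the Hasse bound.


Affine points = {(0, 2), (0, 21), (1, 10), (1, 13), (2, 8), (2, 15), (5, 11), (5, 12), (6, 10), (6, 13), (7, 0), (9, 1), (9, 22), (13, 3), (13, 20), (16, 10), (16, 13), (17, 0), (18, 5), (18, 18), (21, 6), (21, 17), (22, 0)}; affine count = 23; |E(F_23)| = 24.

Discriminant check: Δ ∝ 4a³ + 27b² = 4·3³ + 27·4² = 4·27 + 27·16 ≡ 11 (mod 23). Nonzero ⇒ E is nonsingular.
For each x ∈ F_23, compute rhs = x³ + 3·x + 4 mod 23, then count y ∈ F_23 with y² ≡ rhs.
  x = 0: rhs = 4, matching y values: 2, 21 (2 points).
  x = 1: rhs = 8, matching y values: 10, 13 (2 points).
  x = 2: rhs = 18, matching y values: 8, 15 (2 points).
  x = 3: rhs = 17, matching y values: none (0 points).
  x = 4: rhs = 11, matching y values: none (0 points).
  x = 5: rhs = 6, matching y values: 11, 12 (2 points).
  x = 6: rhs = 8, matching y values: 10, 13 (2 points).
  x = 7: rhs = 0, matching y values: 0 (1 points).
  x = 8: rhs = 11, matching y values: none (0 points).
  x = 9: rhs = 1, matching y values: 1, 22 (2 points).
  x = 10: rhs = 22, matching y values: none (0 points).
  x = 11: rhs = 11, matching y values: none (0 points).
  x = 12: rhs = 20, matching y values: none (0 points).
  x = 13: rhs = 9, matching y values: 3, 20 (2 points).
  x = 14: rhs = 7, matching y values: none (0 points).
  x = 15: rhs = 20, matching y values: none (0 points).
  x = 16: rhs = 8, matching y values: 10, 13 (2 points).
  x = 17: rhs = 0, matching y values: 0 (1 points).
  x = 18: rhs = 2, matching y values: 5, 18 (2 points).
  x = 19: rhs = 20, matching y values: none (0 points).
  x = 20: rhs = 14, matching y values: none (0 points).
  x = 21: rhs = 13, matching y values: 6, 17 (2 points).
  x = 22: rhs = 0, matching y values: 0 (1 points).
Total affine count: 23.
Full point count |E(F_23)| = 23 + 1 = 24.
Hasse bound: |24 − (23+1)| = |0| = 0 ≤ 2√23 ≈ 9.5917 ✓.


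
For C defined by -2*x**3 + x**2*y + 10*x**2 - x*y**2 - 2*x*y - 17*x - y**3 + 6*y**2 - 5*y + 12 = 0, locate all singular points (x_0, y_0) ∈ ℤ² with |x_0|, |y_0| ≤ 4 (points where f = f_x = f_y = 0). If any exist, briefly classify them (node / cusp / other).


Singular points: {(2, 1)}; classification: node.

Compute partial derivatives:
  f_x = -6*x**2 + 2*x*y + 20*x - y**2 - 2*y - 17.
  f_y = x**2 - 2*x*y - 2*x - 3*y**2 + 12*y - 5.
Scan x_0 ∈ {−4, ..., 4}. For each x_0, f_y(x_0, y) is a polynomial in y; find its integer roots y ∈ {−4, ..., 4}, then test f_x and f at those candidates.
  x = -4: f_y(-4, y) = -3*y**2 + 20*y + 19; no integer root y with |y| ≤ 4.
  x = -3: f_y(-3, y) = -3*y**2 + 18*y + 10; no integer root y with |y| ≤ 4.
  x = -2: f_y(-2, y) = -3*y**2 + 16*y + 3; no integer root y with |y| ≤ 4.
  x = -1: f_y(-1, y) = -3*y**2 + 14*y - 2; no integer root y with |y| ≤ 4.
  x = 0: f_y(0, y) = -3*y**2 + 12*y - 5; no integer root y with |y| ≤ 4.
  x = 1: f_y(1, y) = -3*y**2 + 10*y - 6; no integer root y with |y| ≤ 4.
  x = 2: f_y(2, y) = -3*y**2 + 8*y - 5; vanishes at y ∈ {1}. (2, 1): f_x = 0, f = 0 — SINGULAR.
  x = 3: f_y(3, y) = -3*y**2 + 6*y - 2; no integer root y with |y| ≤ 4.
  x = 4: f_y(4, y) = -3*y**2 + 4*y + 3; no integer root y with |y| ≤ 4.
Only singular point on the grid: (2, 1).
Classify: substitute x = 2 + u, y = 1 + v and expand: f = -2*u**3 + u**2*v - u**2 - u*v**2 - v**3 + v**2.
No constant or linear terms (consistent with a singular point). Quadratic part: -u**2 + v**2. Cubic part: -2*u**3 + u**2*v - u*v**2 - v**3.
The quadratic part v**2 - u**2 = (v − u)(v + u) splits into two distinct linear factors, so there are two distinct tangent lines y − 1 = ±(x − 2) — this is a node (ordinary double point).
Classification: node.


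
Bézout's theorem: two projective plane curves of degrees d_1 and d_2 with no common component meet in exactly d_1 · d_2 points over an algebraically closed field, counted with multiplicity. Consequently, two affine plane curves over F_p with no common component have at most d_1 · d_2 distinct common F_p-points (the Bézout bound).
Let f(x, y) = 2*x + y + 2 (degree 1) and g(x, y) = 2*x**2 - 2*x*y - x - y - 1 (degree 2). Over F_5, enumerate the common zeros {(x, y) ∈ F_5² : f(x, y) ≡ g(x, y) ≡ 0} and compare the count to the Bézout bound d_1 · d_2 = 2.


Common zeros: {(2, 4), (3, 2)}; count = 2; Bézout bound = 2.

deg(f) = 1, deg(g) = 2, so Bézout bound = 2.
Scan x ∈ F_5. For each x, list the y ∈ F_5 with f(x, y) ≡ 0 and those with g(x, y) ≡ 0 (mod 5); the common zeros in that column are the intersection.
  x = 0: f ≡ 0 at y ∈ {3}; g ≡ 0 at y ∈ {4}; common: ∅.
  x = 1: f ≡ 0 at y ∈ {1}; g ≡ 0 at y ∈ {0}; common: ∅.
  x = 2: f ≡ 0 at y ∈ {4}; g ≡ 0 at y ∈ {0, 1, 2, 3, 4}; common: {4}.
  x = 3: f ≡ 0 at y ∈ {2}; g ≡ 0 at y ∈ {2}; common: {2}.
  x = 4: f ≡ 0 at y ∈ {0}; g ≡ 0 at y ∈ {3}; common: ∅.
Collecting: common zeros = {(2, 4), (3, 2)}, so the count is 2.
Comparison with the Bézout bound: 2 ≤ 2 = deg(f)·deg(g), as expected for curves with no common component (the bound is attained).


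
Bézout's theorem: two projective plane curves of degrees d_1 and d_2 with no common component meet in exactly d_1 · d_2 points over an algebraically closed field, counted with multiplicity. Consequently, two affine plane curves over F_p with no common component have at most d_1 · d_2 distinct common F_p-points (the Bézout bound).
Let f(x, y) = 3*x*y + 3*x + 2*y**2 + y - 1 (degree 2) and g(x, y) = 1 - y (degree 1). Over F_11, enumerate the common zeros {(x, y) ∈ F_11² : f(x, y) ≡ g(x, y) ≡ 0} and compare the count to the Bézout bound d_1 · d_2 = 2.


Common zeros: {(7, 1)}; count = 1; Bézout bound = 2.

deg(f) = 2, deg(g) = 1, so Bézout bound = 2.
Scan x ∈ F_11. For each x, list the y ∈ F_11 with f(x, y) ≡ 0 and those with g(x, y) ≡ 0 (mod 11); the common zeros in that column are the intersection.
  x = 0: f ≡ 0 at y ∈ {6, 10}; g ≡ 0 at y ∈ {1}; common: ∅.
  x = 1: f ≡ 0 at y ∈ {10}; g ≡ 0 at y ∈ {1}; common: ∅.
  x = 2: f ≡ 0 at y ∈ {3, 10}; g ≡ 0 at y ∈ {1}; common: ∅.
  x = 3: f ≡ 0 at y ∈ {7, 10}; g ≡ 0 at y ∈ {1}; common: ∅.
  x = 4: f ≡ 0 at y ∈ {0, 10}; g ≡ 0 at y ∈ {1}; common: ∅.
  x = 5: f ≡ 0 at y ∈ {4, 10}; g ≡ 0 at y ∈ {1}; common: ∅.
  x = 6: f ≡ 0 at y ∈ {8, 10}; g ≡ 0 at y ∈ {1}; common: ∅.
  x = 7: f ≡ 0 at y ∈ {1, 10}; g ≡ 0 at y ∈ {1}; common: {1}.
  x = 8: f ≡ 0 at y ∈ {5, 10}; g ≡ 0 at y ∈ {1}; common: ∅.
  x = 9: f ≡ 0 at y ∈ {9, 10}; g ≡ 0 at y ∈ {1}; common: ∅.
  x = 10: f ≡ 0 at y ∈ {2, 10}; g ≡ 0 at y ∈ {1}; common: ∅.
Collecting: common zeros = {(7, 1)}, so the count is 1.
Comparison with the Bézout bound: 1 ≤ 2 = deg(f)·deg(g), as expected for curves with no common component (the affine F_11-count falls short of the bound because intersections may lie at infinity, over extension fields, or carry multiplicity).


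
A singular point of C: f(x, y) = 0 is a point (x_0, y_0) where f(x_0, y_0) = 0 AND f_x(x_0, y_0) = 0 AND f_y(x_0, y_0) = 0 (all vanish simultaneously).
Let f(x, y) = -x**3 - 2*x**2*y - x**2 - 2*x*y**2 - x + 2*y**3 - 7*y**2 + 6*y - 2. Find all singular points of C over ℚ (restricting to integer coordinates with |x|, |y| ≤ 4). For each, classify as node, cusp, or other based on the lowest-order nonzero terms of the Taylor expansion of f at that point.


Singular points: {(-1, 1)}; classification: cusp.

Compute partial derivatives:
  f_x = -3*x**2 - 4*x*y - 2*x - 2*y**2 - 1.
  f_y = -2*x**2 - 4*x*y + 6*y**2 - 14*y + 6.
Scan x_0 ∈ {−4, ..., 4}. For each x_0, f_y(x_0, y) is a polynomial in y; find its integer roots y ∈ {−4, ..., 4}, then test f_x and f at those candidates.
  x = -4: f_y(-4, y) = 6*y**2 + 2*y - 26; no integer root y with |y| ≤ 4.
  x = -3: f_y(-3, y) = 6*y**2 - 2*y - 12; no integer root y with |y| ≤ 4.
  x = -2: f_y(-2, y) = 6*y**2 - 6*y - 2; no integer root y with |y| ≤ 4.
  x = -1: f_y(-1, y) = 6*y**2 - 10*y + 4; vanishes at y ∈ {1}. (-1, 1): f_x = 0, f = 0 — SINGULAR.
  x = 0: f_y(0, y) = 6*y**2 - 14*y + 6; no integer root y with |y| ≤ 4.
  x = 1: f_y(1, y) = 6*y**2 - 18*y + 4; no integer root y with |y| ≤ 4.
  x = 2: f_y(2, y) = 6*y**2 - 22*y - 2; no integer root y with |y| ≤ 4.
  x = 3: f_y(3, y) = 6*y**2 - 26*y - 12; no integer root y with |y| ≤ 4.
  x = 4: f_y(4, y) = 6*y**2 - 30*y - 26; no integer root y with |y| ≤ 4.
Only singular point on the grid: (-1, 1).
Classify: substitute x = -1 + u, y = 1 + v and expand: f = -u**3 - 2*u**2*v - 2*u*v**2 + 2*v**3 + v**2.
No constant or linear terms (consistent with a singular point). Quadratic part: v**2. Cubic part: -u**3 - 2*u**2*v - 2*u*v**2 + 2*v**3.
The quadratic part v**2 is a perfect square, so there is a single (double) tangent line v = 0, i.e. y = 1. Restricting the cubic part to that line (v = 0) leaves -u**3 ≠ 0, so f is not divisible by v and the branch is v² ≈ u**3 to lowest order — this is a cusp.
Classification: cusp.


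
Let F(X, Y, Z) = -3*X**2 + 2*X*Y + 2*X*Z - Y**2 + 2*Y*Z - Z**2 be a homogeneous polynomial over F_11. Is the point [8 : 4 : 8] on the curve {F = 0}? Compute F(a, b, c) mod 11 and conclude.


F(8,4,8) ≡ 6 (mod 11); P is NOT on the curve.

Evaluate F(8, 4, 8) term-by-term (mod 11).
  -3*X**2 ↦ -3·64·1·1 = -192
  2*X*Y ↦ 2·8·4·1 = 64
  2*X*Z ↦ 2·8·1·8 = 128
  -Y**2 ↦ -1·1·16·1 = -16
  2*Y*Z ↦ 2·1·4·8 = 64
  -Z**2 ↦ -1·1·1·64 = -64
Sum: F(8, 4, 8) = (-192) + (64) + (128) + (-16) + (64) + (-64) = -16.
Reducing mod 11: -16 ≡ 6 (mod 11).
Since F(a, b, c) ≡ 6 ≠ 0 (mod 11), P does NOT lie on the curve.


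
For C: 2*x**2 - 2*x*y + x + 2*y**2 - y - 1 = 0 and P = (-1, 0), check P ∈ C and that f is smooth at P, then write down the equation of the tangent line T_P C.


Tangent line at P: -3*x + y - 3 = 0.

Step 1: f(-1, 0) = 0, so P lies on C.
Step 2: partial derivatives
  f_x(x, y) = 4*x - 2*y + 1, f_y(x, y) = -2*x + 4*y - 1.
  f_x(P) = -3, f_y(P) = 1 (gradient nonzero, so P is smooth).
Step 3: tangent line at P: -3·(x − -1) + 1·(y − 0) = 0.
Expanding: -3*x + y - 3 = 0.


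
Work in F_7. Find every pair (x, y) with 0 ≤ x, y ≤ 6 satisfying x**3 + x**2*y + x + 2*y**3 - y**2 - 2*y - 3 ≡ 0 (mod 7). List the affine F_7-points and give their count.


Affine F_7-points: {(2, 0), (3, 1), (3, 5), (4, 2), (6, 6)}; count = 5.

For each of the 49 pairs (x, y) ∈ F_7², evaluate f(x, y) mod 7. Record the zeros.
  x = 0: [0↦4, 1↦3, 2↦5, 3↦1, 4↦3, 5↦2, 6↦3]  zeros at y ∈ ∅
  x = 1: [0↦6, 1↦6, 2↦2, 3↦6, 4↦2, 5↦2, 6↦4]  zeros at y ∈ ∅
  x = 2: [0↦0, 1↦3, 2↦2, 3↦2, 4↦1, 5↦4, 6↦2]  zeros at y ∈ {0}
  x = 3: [0↦6, 1↦0, 2↦4, 3↦2, 4↦6, 5↦0, 6↦3]  zeros at y ∈ {1, 5}
  x = 4: [0↦2, 1↦3, 2↦0, 3↦5, 4↦2, 5↦3, 6↦6]  zeros at y ∈ {2}
  x = 5: [0↦1, 1↦4, 2↦3, 3↦3, 4↦2, 5↦5, 6↦3]  zeros at y ∈ ∅
  x = 6: [0↦2, 1↦2, 2↦5, 3↦2, 4↦5, 5↦5, 6↦0]  zeros at y ∈ {6}
Collecting zeros: affine points = {(2, 0), (3, 1), (3, 5), (4, 2), (6, 6)}.
Total count |C(F_7)_aff| = 5.


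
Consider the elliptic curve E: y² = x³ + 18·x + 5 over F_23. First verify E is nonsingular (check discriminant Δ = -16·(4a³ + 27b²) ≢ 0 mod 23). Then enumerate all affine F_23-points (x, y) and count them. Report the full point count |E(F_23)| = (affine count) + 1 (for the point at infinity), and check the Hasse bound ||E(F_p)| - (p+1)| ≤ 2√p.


Affine points = {(1, 1), (1, 22), (2, 7), (2, 16), (4, 7), (4, 16), (5, 6), (5, 17), (10, 9), (10, 14), (11, 4), (11, 19), (15, 4), (15, 19), (17, 7), (17, 16), (20, 4), (20, 19), (22, 3), (22, 20)}; affine count = 20; |E(F_23)| = 21.

Discriminant check: Δ ∝ 4a³ + 27b² = 4·18³ + 27·5² = 4·5832 + 27·25 ≡ 14 (mod 23). Nonzero ⇒ E is nonsingular.
For each x ∈ F_23, compute rhs = x³ + 18·x + 5 mod 23, then count y ∈ F_23 with y² ≡ rhs.
  x = 0: rhs = 5, matching y values: none (0 points).
  x = 1: rhs = 1, matching y values: 1, 22 (2 points).
  x = 2: rhs = 3, matching y values: 7, 16 (2 points).
  x = 3: rhs = 17, matching y values: none (0 points).
  x = 4: rhs = 3, matching y values: 7, 16 (2 points).
  x = 5: rhs = 13, matching y values: 6, 17 (2 points).
  x = 6: rhs = 7, matching y values: none (0 points).
  x = 7: rhs = 14, matching y values: none (0 points).
  x = 8: rhs = 17, matching y values: none (0 points).
  x = 9: rhs = 22, matching y values: none (0 points).
  x = 10: rhs = 12, matching y values: 9, 14 (2 points).
  x = 11: rhs = 16, matching y values: 4, 19 (2 points).
  x = 12: rhs = 17, matching y values: none (0 points).
  x = 13: rhs = 21, matching y values: none (0 points).
  x = 14: rhs = 11, matching y values: none (0 points).
  x = 15: rhs = 16, matching y values: 4, 19 (2 points).
  x = 16: rhs = 19, matching y values: none (0 points).
  x = 17: rhs = 3, matching y values: 7, 16 (2 points).
  x = 18: rhs = 20, matching y values: none (0 points).
  x = 19: rhs = 7, matching y values: none (0 points).
  x = 20: rhs = 16, matching y values: 4, 19 (2 points).
  x = 21: rhs = 7, matching y values: none (0 points).
  x = 22: rhs = 9, matching y values: 3, 20 (2 points).
Total affine count: 20.
Full point count |E(F_23)| = 20 + 1 = 21.
Hasse bound: |21 − (23+1)| = |-3| = 3 ≤ 2√23 ≈ 9.5917 ✓.


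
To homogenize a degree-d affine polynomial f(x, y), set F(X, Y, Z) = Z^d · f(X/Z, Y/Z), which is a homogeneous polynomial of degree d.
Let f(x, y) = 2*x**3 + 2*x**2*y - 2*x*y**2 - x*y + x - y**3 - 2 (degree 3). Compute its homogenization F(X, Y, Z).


F(X, Y, Z) = 2*X**3 + 2*X**2*Y - 2*X*Y**2 - X*Y*Z + X*Z**2 - Y**3 - 2*Z**3

deg(f) = 3.
Substitute x = X/Z, y = Y/Z into f, then multiply by Z^3.
  monomial 2·x^3·y^0 ↦ 2·X^3·Y^0·Z^0.
  monomial 2·x^2·y^1 ↦ 2·X^2·Y^1·Z^0.
  monomial -2·x^1·y^2 ↦ -2·X^1·Y^2·Z^0.
  monomial -1·x^1·y^1 ↦ -1·X^1·Y^1·Z^1.
  monomial 1·x^1·y^0 ↦ 1·X^1·Y^0·Z^2.
  monomial -1·x^0·y^3 ↦ -1·X^0·Y^3·Z^0.
  monomial -2·x^0·y^0 ↦ -2·X^0·Y^0·Z^3.
Collecting: F(X, Y, Z) = 2*X**3 + 2*X**2*Y - 2*X*Y**2 - X*Y*Z + X*Z**2 - Y**3 - 2*Z**3.


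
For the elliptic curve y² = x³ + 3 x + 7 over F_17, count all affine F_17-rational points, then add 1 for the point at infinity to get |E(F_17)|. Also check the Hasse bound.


Affine points = {(2, 2), (2, 15), (3, 3), (3, 14), (4, 7), (4, 10), (8, 4), (8, 13), (9, 7), (9, 10), (10, 0), (13, 4), (13, 13)}; affine count = 13; |E(F_17)| = 14.

Discriminant check: Δ ∝ 4a³ + 27b² = 4·3³ + 27·7² = 4·27 + 27·49 ≡ 3 (mod 17). Nonzero ⇒ E is nonsingular.
For each x ∈ F_17, compute rhs = x³ + 3·x + 7 mod 17, then count y ∈ F_17 with y² ≡ rhs.
  x = 0: rhs = 7, matching y values: none (0 points).
  x = 1: rhs = 11, matching y values: none (0 points).
  x = 2: rhs = 4, matching y values: 2, 15 (2 points).
  x = 3: rhs = 9, matching y values: 3, 14 (2 points).
  x = 4: rhs = 15, matching y values: 7, 10 (2 points).
  x = 5: rhs = 11, matching y values: none (0 points).
  x = 6: rhs = 3, matching y values: none (0 points).
  x = 7: rhs = 14, matching y values: none (0 points).
  x = 8: rhs = 16, matching y values: 4, 13 (2 points).
  x = 9: rhs = 15, matching y values: 7, 10 (2 points).
  x = 10: rhs = 0, matching y values: 0 (1 points).
  x = 11: rhs = 11, matching y values: none (0 points).
  x = 12: rhs = 3, matching y values: none (0 points).
  x = 13: rhs = 16, matching y values: 4, 13 (2 points).
  x = 14: rhs = 5, matching y values: none (0 points).
  x = 15: rhs = 10, matching y values: none (0 points).
  x = 16: rhs = 3, matching y values: none (0 points).
Total affine count: 13.
Full point count |E(F_17)| = 13 + 1 = 14.
Hasse bound: |14 − (17+1)| = |-4| = 4 ≤ 2√17 ≈ 8.2462 ✓.


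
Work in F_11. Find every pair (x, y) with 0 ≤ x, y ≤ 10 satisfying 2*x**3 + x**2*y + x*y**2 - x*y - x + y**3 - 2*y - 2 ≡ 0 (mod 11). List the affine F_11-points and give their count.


Affine F_11-points: {(2, 5), (3, 2), (4, 9), (5, 5), (5, 7), (7, 5)}; count = 6.

For each of the 121 pairs (x, y) ∈ F_11², evaluate f(x, y) mod 11. Record the zeros.
  x = 0: [0↦9, 1↦8, 2↦2, 3↦8, 4↦10, 5↦3, 6↦4, 7↦8, 8↦10, 9↦5, 10↦10]  zeros at y ∈ ∅
  x = 1: [0↦10, 1↦10, 2↦7, 3↦7, 4↦5, 5↦7, 6↦8, 7↦3, 8↦9, 9↦10, 10↦1]  zeros at y ∈ ∅
  x = 2: [0↦1, 1↦4, 2↦6, 3↦2, 4↦9, 5↦0, 6↦3, 7↦2, 8↦3, 9↦1, 10↦2]  zeros at y ∈ {5}
  x = 3: [0↦5, 1↦2, 2↦0, 3↦5, 4↦1, 5↦5, 6↦1, 7↦6, 8↦4, 9↦1, 10↦3]  zeros at y ∈ {2}
  x = 4: [0↦1, 1↦5, 2↦1, 3↦6, 4↦4, 5↦1, 6↦3, 7↦5, 8↦2, 9↦0, 10↦5]  zeros at y ∈ {9}
  x = 5: [0↦1, 1↦3, 2↦10, 3↦6, 4↦8, 5↦0, 6↦10, 7↦0, 8↦9, 9↦10, 10↦9]  zeros at y ∈ {5, 7}
  x = 6: [0↦6, 1↦8, 2↦6, 3↦6, 4↦3, 5↦3, 6↦1, 7↦3, 8↦4, 9↦10, 10↦5]  zeros at y ∈ ∅
  x = 7: [0↦6, 1↦10, 2↦1, 3↦7, 4↦1, 5↦0, 6↦10, 7↦4, 8↦10, 9↦1, 10↦5]  zeros at y ∈ {5}
  x = 8: [0↦2, 1↦10, 2↦7, 3↦10, 4↦3, 5↦3, 6↦5, 7↦4, 8↦6, 9↦6, 10↦10]  zeros at y ∈ ∅
  x = 9: [0↦6, 1↦9, 2↦3, 3↦5, 4↦10, 5↦2, 6↦9, 7↦4, 8↦4, 9↦4, 10↦10]  zeros at y ∈ ∅
  x = 10: [0↦8, 1↦8, 2↦1, 3↦4, 4↦1, 5↦9, 6↦1, 7↦5, 8↦5, 9↦7, 10↦6]  zeros at y ∈ ∅
Collecting zeros: affine points = {(2, 5), (3, 2), (4, 9), (5, 5), (5, 7), (7, 5)}.
Total count |C(F_11)_aff| = 6.
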